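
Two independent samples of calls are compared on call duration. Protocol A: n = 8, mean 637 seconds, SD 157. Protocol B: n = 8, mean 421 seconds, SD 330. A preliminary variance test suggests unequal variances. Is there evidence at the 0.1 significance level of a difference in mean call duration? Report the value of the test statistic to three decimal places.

1.672

Let group 1 = protocol A, group 2 = protocol B. H0: μ_1 = μ_2; H1: μ_1 ≠ μ_2 (Welch's two-sample t-test, two-sided).
t = (x̄_1 − x̄_2)/√(s_1²/n_1 + s_2²/n_2) = (637 − 421)/√(157²/8 + 330²/8) = 1.672
Welch–Satterthwaite df ≈ 10.01
Two-sided p-value ≈ 0.1255
Since p ≈ 0.1255 > α = 0.1, fail to reject H0; the data do not provide sufficient evidence against H0.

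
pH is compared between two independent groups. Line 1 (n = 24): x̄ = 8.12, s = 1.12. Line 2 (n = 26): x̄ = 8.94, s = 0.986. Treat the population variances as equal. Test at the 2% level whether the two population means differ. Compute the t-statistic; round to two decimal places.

Let group 1 = line 1, group 2 = line 2. H0: μ_1 = μ_2; H1: μ_1 ≠ μ_2 (two-sample pooled-variance t-test, two-sided).
s_p² = [(24−1)·1.12² + (26−1)·0.986²]/(24+26−2) = 1.10742
t = (8.12 − 8.94)/√[1.10742·(1/24 + 1/26)] = -2.75
df = n₁ + n₂ − 2 = 48
Two-sided p-value ≈ 0.008
Since p ≈ 0.008 < α = 0.02, reject H0; the data support H1.

-2.75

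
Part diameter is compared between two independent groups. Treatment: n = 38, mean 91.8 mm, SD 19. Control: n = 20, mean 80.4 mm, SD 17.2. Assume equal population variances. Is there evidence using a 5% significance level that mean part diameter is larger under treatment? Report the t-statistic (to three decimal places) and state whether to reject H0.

t = 2.242; reject H0

Let group 1 = treatment, group 2 = control. H0: μ_1 = μ_2; H1: μ_1 > μ_2 (two-sample pooled-variance t-test, right-tailed).
s_p² = [(38−1)·19² + (20−1)·17.2²]/(38+20−2) = 338.892
t = (91.8 − 80.4)/√[338.892·(1/38 + 1/20)] = 2.242
df = n₁ + n₂ − 2 = 56
p-value = P(T ≥ 2.242) ≈ 0.0145
Since p ≈ 0.0145 < α = 0.05, reject H0; the data support H1.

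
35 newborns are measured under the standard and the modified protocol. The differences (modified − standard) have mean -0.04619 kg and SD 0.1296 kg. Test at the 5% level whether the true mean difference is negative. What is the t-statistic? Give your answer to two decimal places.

H0: μ_d = 0; H1: μ_d < 0 (paired t-test on the differences, left-tailed).
t = d̄/(s_d/√n) = -0.04619/(0.1296/√35) = -2.11
df = n − 1 = 34
p-value = P(T ≤ -2.11) ≈ 0.021
Since p ≈ 0.021 < α = 0.05, reject H0; the data support H1.

-2.11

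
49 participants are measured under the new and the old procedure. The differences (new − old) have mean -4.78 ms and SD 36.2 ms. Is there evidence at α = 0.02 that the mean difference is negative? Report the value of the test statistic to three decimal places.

H0: μ_d = 0; H1: μ_d < 0 (paired t-test on the differences, left-tailed).
t = d̄/(s_d/√n) = -4.78/(36.2/√49) = -0.924
df = n − 1 = 48
p-value = P(T ≤ -0.924) ≈ 0.180
Since p ≈ 0.180 > α = 0.02, fail to reject H0; the data do not provide sufficient evidence against H0.

-0.924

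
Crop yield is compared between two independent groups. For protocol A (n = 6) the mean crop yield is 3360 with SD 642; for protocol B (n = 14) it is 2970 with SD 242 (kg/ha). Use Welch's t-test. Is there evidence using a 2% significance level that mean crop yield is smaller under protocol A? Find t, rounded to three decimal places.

1.445

Let group 1 = protocol A, group 2 = protocol B. H0: μ_1 = μ_2; H1: μ_1 < μ_2 (Welch's two-sample t-test, left-tailed).
t = (x̄_1 − x̄_2)/√(s_1²/n_1 + s_2²/n_2) = (3360 − 2970)/√(642²/6 + 242²/14) = 1.445
Welch–Satterthwaite df ≈ 5.62
p-value = P(T ≤ 1.445) ≈ 0.8990
Since p ≈ 0.8990 > α = 0.02, fail to reject H0; the data do not provide sufficient evidence against H0.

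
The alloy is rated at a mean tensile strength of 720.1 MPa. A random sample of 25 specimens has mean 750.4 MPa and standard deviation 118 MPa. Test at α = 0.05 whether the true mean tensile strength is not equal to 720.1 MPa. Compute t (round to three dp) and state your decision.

t = 1.284; fail to reject H0

H0: μ = 720.1; H1: μ ≠ 720.1 (one-sample t-test, two-sided).
t = (x̄ − μ₀)/(s/√n) = (750.4 − 720.1)/(118/√25) = 1.284
df = n − 1 = 24
Two-sided p-value ≈ 0.2114
Since p ≈ 0.2114 > α = 0.05, fail to reject H0; the evidence is not statistically significant.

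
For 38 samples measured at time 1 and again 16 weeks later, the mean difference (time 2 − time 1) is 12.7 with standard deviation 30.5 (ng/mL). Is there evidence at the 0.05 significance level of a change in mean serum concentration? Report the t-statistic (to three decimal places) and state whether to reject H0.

t = 2.567; reject H0

H0: μ_d = 0; H1: μ_d ≠ 0 (paired t-test on the differences, two-sided).
t = d̄/(s_d/√n) = 12.7/(30.5/√38) = 2.567
df = n − 1 = 37
Two-sided p-value ≈ 0.0144
Since p ≈ 0.0144 < α = 0.05, reject H0; the data support H1.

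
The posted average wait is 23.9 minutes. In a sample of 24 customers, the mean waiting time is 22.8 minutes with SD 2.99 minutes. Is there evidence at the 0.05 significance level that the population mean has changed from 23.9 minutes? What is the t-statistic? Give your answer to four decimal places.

-1.8023

H0: μ = 23.9; H1: μ ≠ 23.9 (one-sample t-test, two-sided).
t = (x̄ − μ₀)/(s/√n) = (22.8 − 23.9)/(2.99/√24) = -1.8023
df = n − 1 = 23
Two-sided p-value ≈ 0.085
Since p ≈ 0.085 > α = 0.05, fail to reject H0; the data do not provide sufficient evidence against H0.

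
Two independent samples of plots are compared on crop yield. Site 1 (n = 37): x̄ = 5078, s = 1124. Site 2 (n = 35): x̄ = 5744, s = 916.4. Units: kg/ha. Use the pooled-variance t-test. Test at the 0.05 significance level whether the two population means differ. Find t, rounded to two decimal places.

Let group 1 = site 1, group 2 = site 2. H0: μ_1 = μ_2; H1: μ_1 ≠ μ_2 (two-sample pooled-variance t-test, two-sided).
s_p² = [(37−1)·1124² + (35−1)·916.4²]/(37+35−2) = 1057630
t = (5078 − 5744)/√[1057630·(1/37 + 1/35)] = -2.75
df = n₁ + n₂ − 2 = 70
Two-sided p-value ≈ 0.008
Since p ≈ 0.008 < α = 0.05, reject H0; the data support H1.

-2.75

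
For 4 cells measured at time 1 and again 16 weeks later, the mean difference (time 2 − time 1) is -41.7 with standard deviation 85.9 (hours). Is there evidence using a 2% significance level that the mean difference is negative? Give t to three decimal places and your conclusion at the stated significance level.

H0: μ_d = 0; H1: μ_d < 0 (paired t-test on the differences, left-tailed).
t = d̄/(s_d/√n) = -41.7/(85.9/√4) = -0.971
df = n − 1 = 3
p-value = P(T ≤ -0.971) ≈ 0.2016
Since p ≈ 0.2016 > α = 0.02, fail to reject H0; the evidence is not statistically significant.

t = -0.971; fail to reject H0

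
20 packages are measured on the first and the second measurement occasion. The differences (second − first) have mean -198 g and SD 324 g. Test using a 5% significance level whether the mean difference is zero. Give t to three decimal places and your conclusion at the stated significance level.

H0: μ_d = 0; H1: μ_d ≠ 0 (paired t-test on the differences, two-sided).
t = d̄/(s_d/√n) = -198/(324/√20) = -2.733
df = n − 1 = 19
Two-sided p-value ≈ 0.013
Since p ≈ 0.013 < α = 0.05, reject H0; the data support H1.

t = -2.733; reject H0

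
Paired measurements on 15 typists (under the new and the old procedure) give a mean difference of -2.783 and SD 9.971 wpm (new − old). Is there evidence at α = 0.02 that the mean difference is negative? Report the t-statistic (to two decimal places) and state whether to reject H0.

H0: μ_d = 0; H1: μ_d < 0 (paired t-test on the differences, left-tailed).
t = d̄/(s_d/√n) = -2.783/(9.971/√15) = -1.08
df = n − 1 = 14
p-value = P(T ≤ -1.08) ≈ 0.149
Since p ≈ 0.149 > α = 0.02, fail to reject H0; the evidence is not statistically significant.

t = -1.08; fail to reject H0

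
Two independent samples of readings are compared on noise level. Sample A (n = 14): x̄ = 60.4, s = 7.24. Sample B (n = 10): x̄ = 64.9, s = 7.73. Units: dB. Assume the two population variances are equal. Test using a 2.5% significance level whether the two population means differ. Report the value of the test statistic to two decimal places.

-1.46

Let group 1 = sample A, group 2 = sample B. H0: μ_1 = μ_2; H1: μ_1 ≠ μ_2 (two-sample pooled-variance t-test, two-sided).
s_p² = [(14−1)·7.24² + (10−1)·7.73²]/(14+10−2) = 55.4184
t = (60.4 − 64.9)/√[55.4184·(1/14 + 1/10)] = -1.46
df = n₁ + n₂ − 2 = 22
Two-sided p-value ≈ 0.1584
Since p ≈ 0.1584 > α = 0.025, fail to reject H0; the data do not provide sufficient evidence against H0.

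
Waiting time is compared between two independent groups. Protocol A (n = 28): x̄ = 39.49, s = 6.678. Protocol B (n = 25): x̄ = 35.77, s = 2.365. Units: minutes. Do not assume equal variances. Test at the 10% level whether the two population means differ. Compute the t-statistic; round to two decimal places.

Let group 1 = protocol A, group 2 = protocol B. H0: μ_1 = μ_2; H1: μ_1 ≠ μ_2 (Welch's two-sample t-test, two-sided).
t = (x̄_1 − x̄_2)/√(s_1²/n_1 + s_2²/n_2) = (39.49 − 35.77)/√(6.678²/28 + 2.365²/25) = 2.76
Welch–Satterthwaite df ≈ 34.36
Two-sided p-value ≈ 0.009
Since p ≈ 0.009 < α = 0.1, reject H0; the data support H1.

2.76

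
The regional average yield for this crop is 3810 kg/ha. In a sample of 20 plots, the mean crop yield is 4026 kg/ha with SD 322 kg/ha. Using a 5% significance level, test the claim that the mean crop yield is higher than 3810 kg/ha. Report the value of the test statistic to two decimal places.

3.00

H0: μ = 3810; H1: μ > 3810 (one-sample t-test, right-tailed).
t = (x̄ − μ₀)/(s/√n) = (4026 − 3810)/(322/√20) = 3.00
df = n − 1 = 19
p-value = P(T ≥ 3.00) ≈ 0.004
Since p ≈ 0.004 < α = 0.05, reject H0; the data support H1.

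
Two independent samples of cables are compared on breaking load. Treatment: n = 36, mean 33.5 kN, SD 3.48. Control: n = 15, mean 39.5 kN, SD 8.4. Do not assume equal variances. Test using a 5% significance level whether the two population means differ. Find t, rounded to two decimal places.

-2.67

Let group 1 = treatment, group 2 = control. H0: μ_1 = μ_2; H1: μ_1 ≠ μ_2 (Welch's two-sample t-test, two-sided).
t = (x̄_1 − x̄_2)/√(s_1²/n_1 + s_2²/n_2) = (33.5 − 39.5)/√(3.48²/36 + 8.4²/15) = -2.67
Welch–Satterthwaite df ≈ 16.04
Two-sided p-value ≈ 0.017
Since p ≈ 0.017 < α = 0.05, reject H0; the data support H1.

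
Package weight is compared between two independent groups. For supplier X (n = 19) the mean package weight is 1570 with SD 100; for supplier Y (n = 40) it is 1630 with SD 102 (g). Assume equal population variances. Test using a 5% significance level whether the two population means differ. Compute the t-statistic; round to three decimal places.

Let group 1 = supplier X, group 2 = supplier Y. H0: μ_1 = μ_2; H1: μ_1 ≠ μ_2 (two-sample pooled-variance t-test, two-sided).
s_p² = [(19−1)·100² + (40−1)·102²]/(19+40−2) = 10276.4
t = (1570 − 1630)/√[10276.4·(1/19 + 1/40)] = -2.124
df = n₁ + n₂ − 2 = 57
Two-sided p-value ≈ 0.038
Since p ≈ 0.038 < α = 0.05, reject H0; the data support H1.

-2.124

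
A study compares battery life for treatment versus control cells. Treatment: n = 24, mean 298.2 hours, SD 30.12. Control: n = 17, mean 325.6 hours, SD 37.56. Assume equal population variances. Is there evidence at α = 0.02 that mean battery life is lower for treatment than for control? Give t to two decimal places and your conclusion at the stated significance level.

Let group 1 = treatment, group 2 = control. H0: μ_1 = μ_2; H1: μ_1 < μ_2 (two-sample pooled-variance t-test, left-tailed).
s_p² = [(24−1)·30.12² + (17−1)·37.56²]/(24+17−2) = 1113.79
t = (298.2 − 325.6)/√[1113.79·(1/24 + 1/17)] = -2.59
df = n₁ + n₂ − 2 = 39
p-value = P(T ≤ -2.59) ≈ 0.0067
Since p ≈ 0.0067 < α = 0.02, reject H0; the data support H1.

t = -2.59; reject H0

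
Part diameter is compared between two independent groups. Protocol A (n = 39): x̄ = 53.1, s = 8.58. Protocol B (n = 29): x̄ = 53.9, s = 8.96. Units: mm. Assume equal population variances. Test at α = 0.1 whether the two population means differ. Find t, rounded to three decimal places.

-0.373

Let group 1 = protocol A, group 2 = protocol B. H0: μ_1 = μ_2; H1: μ_1 ≠ μ_2 (two-sample pooled-variance t-test, two-sided).
s_p² = [(39−1)·8.58² + (29−1)·8.96²]/(39+29−2) = 76.4441
t = (53.1 − 53.9)/√[76.4441·(1/39 + 1/29)] = -0.373
df = n₁ + n₂ − 2 = 66
Two-sided p-value ≈ 0.710
Since p ≈ 0.710 > α = 0.1, fail to reject H0; the data do not provide sufficient evidence against H0.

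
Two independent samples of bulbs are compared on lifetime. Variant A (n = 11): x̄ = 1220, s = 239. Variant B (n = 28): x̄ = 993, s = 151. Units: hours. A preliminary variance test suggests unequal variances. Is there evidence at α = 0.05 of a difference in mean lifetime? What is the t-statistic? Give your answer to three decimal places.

Let group 1 = variant A, group 2 = variant B. H0: μ_1 = μ_2; H1: μ_1 ≠ μ_2 (Welch's two-sample t-test, two-sided).
t = (x̄_1 − x̄_2)/√(s_1²/n_1 + s_2²/n_2) = (1220 − 993)/√(239²/11 + 151²/28) = 2.929
Welch–Satterthwaite df ≈ 13.26
Two-sided p-value ≈ 0.0115
Since p ≈ 0.0115 < α = 0.05, reject H0; the evidence is statistically significant.

2.929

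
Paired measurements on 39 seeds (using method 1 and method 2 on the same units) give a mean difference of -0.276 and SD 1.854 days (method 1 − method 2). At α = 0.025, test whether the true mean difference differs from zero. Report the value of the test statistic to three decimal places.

-0.930

H0: μ_d = 0; H1: μ_d ≠ 0 (paired t-test on the differences, two-sided).
t = d̄/(s_d/√n) = -0.276/(1.854/√39) = -0.930
df = n − 1 = 38
Two-sided p-value ≈ 0.358
Since p ≈ 0.358 > α = 0.025, fail to reject H0; the evidence is not statistically significant.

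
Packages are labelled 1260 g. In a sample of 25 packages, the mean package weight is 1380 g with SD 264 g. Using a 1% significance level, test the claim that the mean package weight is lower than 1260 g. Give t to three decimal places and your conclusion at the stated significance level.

t = 2.273; fail to reject H0

H0: μ = 1260; H1: μ < 1260 (one-sample t-test, left-tailed).
t = (x̄ − μ₀)/(s/√n) = (1380 − 1260)/(264/√25) = 2.273
df = n − 1 = 24
p-value = P(T ≤ 2.273) ≈ 0.9839
Since p ≈ 0.9839 > α = 0.01, fail to reject H0; the data do not provide sufficient evidence against H0.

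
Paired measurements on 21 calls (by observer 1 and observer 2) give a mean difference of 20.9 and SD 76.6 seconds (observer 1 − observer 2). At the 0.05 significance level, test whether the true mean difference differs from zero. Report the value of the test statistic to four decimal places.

1.2503

H0: μ_d = 0; H1: μ_d ≠ 0 (paired t-test on the differences, two-sided).
t = d̄/(s_d/√n) = 20.9/(76.6/√21) = 1.2503
df = n − 1 = 20
Two-sided p-value ≈ 0.226
Since p ≈ 0.226 > α = 0.05, fail to reject H0; the data do not provide sufficient evidence against H0.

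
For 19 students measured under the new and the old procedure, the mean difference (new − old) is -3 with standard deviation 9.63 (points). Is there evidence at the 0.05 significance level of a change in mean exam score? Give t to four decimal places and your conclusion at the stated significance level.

H0: μ_d = 0; H1: μ_d ≠ 0 (paired t-test on the differences, two-sided).
t = d̄/(s_d/√n) = -3/(9.63/√19) = -1.3579
df = n − 1 = 18
Two-sided p-value ≈ 0.191
Since p ≈ 0.191 > α = 0.05, fail to reject H0; the data do not provide sufficient evidence against H0.

t = -1.3579; fail to reject H0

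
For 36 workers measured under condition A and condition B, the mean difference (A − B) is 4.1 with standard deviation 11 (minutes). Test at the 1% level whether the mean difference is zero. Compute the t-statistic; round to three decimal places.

H0: μ_d = 0; H1: μ_d ≠ 0 (paired t-test on the differences, two-sided).
t = d̄/(s_d/√n) = 4.1/(11/√36) = 2.236
df = n − 1 = 35
Two-sided p-value ≈ 0.0318
Since p ≈ 0.0318 > α = 0.01, fail to reject H0; the evidence is not statistically significant.

2.236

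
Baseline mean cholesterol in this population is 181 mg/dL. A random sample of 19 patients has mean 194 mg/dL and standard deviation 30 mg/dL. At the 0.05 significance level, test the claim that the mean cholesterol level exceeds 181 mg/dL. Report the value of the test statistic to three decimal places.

H0: μ = 181; H1: μ > 181 (one-sample t-test, right-tailed).
t = (x̄ − μ₀)/(s/√n) = (194 − 181)/(30/√19) = 1.889
df = n − 1 = 18
p-value = P(T ≥ 1.889) ≈ 0.038
Since p ≈ 0.038 < α = 0.05, reject H0; the evidence is statistically significant.

1.889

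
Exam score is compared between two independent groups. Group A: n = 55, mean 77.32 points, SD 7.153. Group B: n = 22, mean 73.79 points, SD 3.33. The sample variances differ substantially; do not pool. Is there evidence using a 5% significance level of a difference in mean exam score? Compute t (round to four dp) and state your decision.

t = 2.9475; reject H0

Let group 1 = group A, group 2 = group B. H0: μ_1 = μ_2; H1: μ_1 ≠ μ_2 (Welch's two-sample t-test, two-sided).
t = (x̄_1 − x̄_2)/√(s_1²/n_1 + s_2²/n_2) = (77.32 − 73.79)/√(7.153²/55 + 3.33²/22) = 2.9475
Welch–Satterthwaite df ≈ 73.15
Two-sided p-value ≈ 0.0043
Since p ≈ 0.0043 < α = 0.05, reject H0; the data support H1.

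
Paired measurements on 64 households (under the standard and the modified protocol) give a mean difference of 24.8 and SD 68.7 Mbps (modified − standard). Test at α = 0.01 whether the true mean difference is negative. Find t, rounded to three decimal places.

H0: μ_d = 0; H1: μ_d < 0 (paired t-test on the differences, left-tailed).
t = d̄/(s_d/√n) = 24.8/(68.7/√64) = 2.888
df = n − 1 = 63
p-value = P(T ≤ 2.888) ≈ 0.9973
Since p ≈ 0.9973 > α = 0.01, fail to reject H0; the evidence is not statistically significant.

2.888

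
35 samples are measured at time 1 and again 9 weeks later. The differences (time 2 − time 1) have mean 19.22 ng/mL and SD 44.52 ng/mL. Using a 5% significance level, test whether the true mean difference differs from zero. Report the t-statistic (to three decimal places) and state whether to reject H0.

H0: μ_d = 0; H1: μ_d ≠ 0 (paired t-test on the differences, two-sided).
t = d̄/(s_d/√n) = 19.22/(44.52/√35) = 2.554
df = n − 1 = 34
Two-sided p-value ≈ 0.015
Since p ≈ 0.015 < α = 0.05, reject H0; the evidence is statistically significant.

t = 2.554; reject H0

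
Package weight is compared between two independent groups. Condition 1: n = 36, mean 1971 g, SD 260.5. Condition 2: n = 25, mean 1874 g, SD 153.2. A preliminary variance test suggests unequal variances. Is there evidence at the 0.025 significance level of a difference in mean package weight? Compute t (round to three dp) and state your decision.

t = 1.825; fail to reject H0

Let group 1 = condition 1, group 2 = condition 2. H0: μ_1 = μ_2; H1: μ_1 ≠ μ_2 (Welch's two-sample t-test, two-sided).
t = (x̄_1 − x̄_2)/√(s_1²/n_1 + s_2²/n_2) = (1971 − 1874)/√(260.5²/36 + 153.2²/25) = 1.825
Welch–Satterthwaite df ≈ 57.68
Two-sided p-value ≈ 0.0731
Since p ≈ 0.0731 > α = 0.025, fail to reject H0; the data do not provide sufficient evidence against H0.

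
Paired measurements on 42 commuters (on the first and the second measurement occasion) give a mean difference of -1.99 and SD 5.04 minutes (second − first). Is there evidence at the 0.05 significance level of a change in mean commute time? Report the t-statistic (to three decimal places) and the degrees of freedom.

H0: μ_d = 0; H1: μ_d ≠ 0 (paired t-test on the differences, two-sided).
t = d̄/(s_d/√n) = -1.99/(5.04/√42) = -2.559
df = n − 1 = 41
Two-sided p-value ≈ 0.0143
Since p ≈ 0.0143 < α = 0.05, reject H0; the data support H1.

t = -2.559, df = 41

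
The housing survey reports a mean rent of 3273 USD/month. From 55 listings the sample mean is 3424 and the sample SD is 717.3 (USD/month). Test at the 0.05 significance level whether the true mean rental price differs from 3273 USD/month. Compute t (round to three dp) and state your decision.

t = 1.561; fail to reject H0

H0: μ = 3273; H1: μ ≠ 3273 (one-sample t-test, two-sided).
t = (x̄ − μ₀)/(s/√n) = (3424 − 3273)/(717.3/√55) = 1.561
df = n − 1 = 54
Two-sided p-value ≈ 0.1243
Since p ≈ 0.1243 > α = 0.05, fail to reject H0; the evidence is not statistically significant.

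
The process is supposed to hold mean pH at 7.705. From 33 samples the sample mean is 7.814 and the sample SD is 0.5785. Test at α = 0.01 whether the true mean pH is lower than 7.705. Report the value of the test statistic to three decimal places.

H0: μ = 7.705; H1: μ < 7.705 (one-sample t-test, left-tailed).
t = (x̄ − μ₀)/(s/√n) = (7.814 − 7.705)/(0.5785/√33) = 1.082
df = n − 1 = 32
p-value = P(T ≤ 1.082) ≈ 0.856
Since p ≈ 0.856 > α = 0.01, fail to reject H0; the evidence is not statistically significant.

1.082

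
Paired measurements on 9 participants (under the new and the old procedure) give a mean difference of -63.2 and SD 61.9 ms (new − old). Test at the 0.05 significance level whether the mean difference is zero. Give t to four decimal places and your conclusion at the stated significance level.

H0: μ_d = 0; H1: μ_d ≠ 0 (paired t-test on the differences, two-sided).
t = d̄/(s_d/√n) = -63.2/(61.9/√9) = -3.0630
df = n − 1 = 8
Two-sided p-value ≈ 0.0155
Since p ≈ 0.0155 < α = 0.05, reject H0; the evidence is statistically significant.

t = -3.0630; reject H0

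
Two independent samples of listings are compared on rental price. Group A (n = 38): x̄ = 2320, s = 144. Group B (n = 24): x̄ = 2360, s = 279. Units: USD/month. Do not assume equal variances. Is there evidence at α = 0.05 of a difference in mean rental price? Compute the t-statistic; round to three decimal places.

-0.650

Let group 1 = group A, group 2 = group B. H0: μ_1 = μ_2; H1: μ_1 ≠ μ_2 (Welch's two-sample t-test, two-sided).
t = (x̄_1 − x̄_2)/√(s_1²/n_1 + s_2²/n_2) = (2320 − 2360)/√(144²/38 + 279²/24) = -0.650
Welch–Satterthwaite df ≈ 30.85
Two-sided p-value ≈ 0.5206
Since p ≈ 0.5206 > α = 0.05, fail to reject H0; the data do not provide sufficient evidence against H0.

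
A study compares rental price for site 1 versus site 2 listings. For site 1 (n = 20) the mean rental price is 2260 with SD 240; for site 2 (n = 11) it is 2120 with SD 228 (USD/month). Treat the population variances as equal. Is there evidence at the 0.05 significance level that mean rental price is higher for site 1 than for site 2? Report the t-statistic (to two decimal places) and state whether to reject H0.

Let group 1 = site 1, group 2 = site 2. H0: μ_1 = μ_2; H1: μ_1 > μ_2 (two-sample pooled-variance t-test, right-tailed).
s_p² = [(20−1)·240² + (11−1)·228²]/(20+11−2) = 55663.4
t = (2260 − 2120)/√[55663.4·(1/20 + 1/11)] = 1.58
df = n₁ + n₂ − 2 = 29
p-value = P(T ≥ 1.58) ≈ 0.0624
Since p ≈ 0.0624 > α = 0.05, fail to reject H0; the data do not provide sufficient evidence against H0.

t = 1.58; fail to reject H0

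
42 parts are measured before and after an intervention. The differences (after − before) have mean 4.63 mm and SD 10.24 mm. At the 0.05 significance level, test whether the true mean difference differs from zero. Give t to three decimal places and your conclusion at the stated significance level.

t = 2.930; reject H0

H0: μ_d = 0; H1: μ_d ≠ 0 (paired t-test on the differences, two-sided).
t = d̄/(s_d/√n) = 4.63/(10.24/√42) = 2.930
df = n − 1 = 41
Two-sided p-value ≈ 0.0055
Since p ≈ 0.0055 < α = 0.05, reject H0; the data support H1.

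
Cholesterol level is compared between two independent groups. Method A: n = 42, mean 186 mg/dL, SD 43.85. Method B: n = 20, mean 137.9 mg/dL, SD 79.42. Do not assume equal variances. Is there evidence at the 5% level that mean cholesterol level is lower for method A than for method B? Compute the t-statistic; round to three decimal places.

Let group 1 = method A, group 2 = method B. H0: μ_1 = μ_2; H1: μ_1 < μ_2 (Welch's two-sample t-test, left-tailed).
t = (x̄_1 − x̄_2)/√(s_1²/n_1 + s_2²/n_2) = (186 − 137.9)/√(43.85²/42 + 79.42²/20) = 2.531
Welch–Satterthwaite df ≈ 24.68
p-value = P(T ≤ 2.531) ≈ 0.9909
Since p ≈ 0.9909 > α = 0.05, fail to reject H0; the data do not provide sufficient evidence against H0.

2.531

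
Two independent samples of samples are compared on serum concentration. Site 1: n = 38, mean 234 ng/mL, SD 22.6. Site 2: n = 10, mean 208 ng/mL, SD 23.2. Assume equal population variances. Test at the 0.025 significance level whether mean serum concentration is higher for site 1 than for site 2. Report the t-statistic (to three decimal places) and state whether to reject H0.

Let group 1 = site 1, group 2 = site 2. H0: μ_1 = μ_2; H1: μ_1 > μ_2 (two-sample pooled-variance t-test, right-tailed).
s_p² = [(38−1)·22.6² + (10−1)·23.2²]/(38+10−2) = 516.137
t = (234 − 208)/√[516.137·(1/38 + 1/10)] = 3.220
df = n₁ + n₂ − 2 = 46
p-value = P(T ≥ 3.220) ≈ 0.0012
Since p ≈ 0.0012 < α = 0.025, reject H0; the data support H1.

t = 3.220; reject H0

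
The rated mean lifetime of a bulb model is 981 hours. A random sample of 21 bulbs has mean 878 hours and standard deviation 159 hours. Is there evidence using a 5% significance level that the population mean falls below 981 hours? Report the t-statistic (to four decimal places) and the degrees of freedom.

H0: μ = 981; H1: μ < 981 (one-sample t-test, left-tailed).
t = (x̄ − μ₀)/(s/√n) = (878 − 981)/(159/√21) = -2.9686
df = n − 1 = 20
p-value = P(T ≤ -2.9686) ≈ 0.0038
Since p ≈ 0.0038 < α = 0.05, reject H0; the data support H1.

t = -2.9686, df = 20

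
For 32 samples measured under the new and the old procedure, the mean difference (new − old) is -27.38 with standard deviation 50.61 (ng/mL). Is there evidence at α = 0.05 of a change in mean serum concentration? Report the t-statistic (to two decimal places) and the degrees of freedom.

H0: μ_d = 0; H1: μ_d ≠ 0 (paired t-test on the differences, two-sided).
t = d̄/(s_d/√n) = -27.38/(50.61/√32) = -3.06
df = n − 1 = 31
Two-sided p-value ≈ 0.0045
Since p ≈ 0.0045 < α = 0.05, reject H0; the data support H1.

t = -3.06, df = 31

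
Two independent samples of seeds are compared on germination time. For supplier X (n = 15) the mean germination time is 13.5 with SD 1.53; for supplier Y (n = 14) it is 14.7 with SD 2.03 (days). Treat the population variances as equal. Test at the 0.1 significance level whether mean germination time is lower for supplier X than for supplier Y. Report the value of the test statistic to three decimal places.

-1.806

Let group 1 = supplier X, group 2 = supplier Y. H0: μ_1 = μ_2; H1: μ_1 < μ_2 (two-sample pooled-variance t-test, left-tailed).
s_p² = [(15−1)·1.53² + (14−1)·2.03²]/(15+14−2) = 3.19794
t = (13.5 − 14.7)/√[3.19794·(1/15 + 1/14)] = -1.806
df = n₁ + n₂ − 2 = 27
p-value = P(T ≤ -1.806) ≈ 0.041
Since p ≈ 0.041 < α = 0.1, reject H0; the data support H1.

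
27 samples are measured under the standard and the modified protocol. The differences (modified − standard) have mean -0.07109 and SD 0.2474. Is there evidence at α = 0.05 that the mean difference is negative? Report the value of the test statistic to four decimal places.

-1.4931

H0: μ_d = 0; H1: μ_d < 0 (paired t-test on the differences, left-tailed).
t = d̄/(s_d/√n) = -0.07109/(0.2474/√27) = -1.4931
df = n − 1 = 26
p-value = P(T ≤ -1.4931) ≈ 0.0737
Since p ≈ 0.0737 > α = 0.05, fail to reject H0; the data do not provide sufficient evidence against H0.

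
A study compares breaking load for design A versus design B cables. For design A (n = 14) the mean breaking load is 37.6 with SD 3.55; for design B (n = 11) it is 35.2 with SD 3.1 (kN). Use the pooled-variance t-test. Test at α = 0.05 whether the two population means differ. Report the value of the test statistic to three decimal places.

Let group 1 = design A, group 2 = design B. H0: μ_1 = μ_2; H1: μ_1 ≠ μ_2 (two-sample pooled-variance t-test, two-sided).
s_p² = [(14−1)·3.55² + (11−1)·3.1²]/(14+11−2) = 11.3014
t = (37.6 − 35.2)/√[11.3014·(1/14 + 1/11)] = 1.772
df = n₁ + n₂ − 2 = 23
Two-sided p-value ≈ 0.090
Since p ≈ 0.090 > α = 0.05, fail to reject H0; the data do not provide sufficient evidence against H0.

1.772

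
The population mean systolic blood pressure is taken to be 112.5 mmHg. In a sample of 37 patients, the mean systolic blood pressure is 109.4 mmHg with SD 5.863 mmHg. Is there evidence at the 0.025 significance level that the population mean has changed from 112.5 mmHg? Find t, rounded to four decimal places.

-3.2162

H0: μ = 112.5; H1: μ ≠ 112.5 (one-sample t-test, two-sided).
t = (x̄ − μ₀)/(s/√n) = (109.4 − 112.5)/(5.863/√37) = -3.2162
df = n − 1 = 36
Two-sided p-value ≈ 0.0027
Since p ≈ 0.0027 < α = 0.025, reject H0; the data support H1.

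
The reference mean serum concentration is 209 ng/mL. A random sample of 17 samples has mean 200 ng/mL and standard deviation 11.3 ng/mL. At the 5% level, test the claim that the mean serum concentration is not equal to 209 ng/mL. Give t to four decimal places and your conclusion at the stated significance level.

H0: μ = 209; H1: μ ≠ 209 (one-sample t-test, two-sided).
t = (x̄ − μ₀)/(s/√n) = (200 − 209)/(11.3/√17) = -3.2839
df = n − 1 = 16
Two-sided p-value ≈ 0.005
Since p ≈ 0.005 < α = 0.05, reject H0; the data support H1.

t = -3.2839; reject H0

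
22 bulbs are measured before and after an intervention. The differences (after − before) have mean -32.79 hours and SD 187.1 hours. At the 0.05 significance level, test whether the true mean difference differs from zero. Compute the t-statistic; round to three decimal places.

-0.822

H0: μ_d = 0; H1: μ_d ≠ 0 (paired t-test on the differences, two-sided).
t = d̄/(s_d/√n) = -32.79/(187.1/√22) = -0.822
df = n − 1 = 21
Two-sided p-value ≈ 0.4203
Since p ≈ 0.4203 > α = 0.05, fail to reject H0; the evidence is not statistically significant.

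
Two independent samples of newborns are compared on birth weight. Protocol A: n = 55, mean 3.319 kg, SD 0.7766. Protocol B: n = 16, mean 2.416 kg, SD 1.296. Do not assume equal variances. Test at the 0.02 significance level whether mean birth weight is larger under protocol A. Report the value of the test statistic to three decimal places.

2.652

Let group 1 = protocol A, group 2 = protocol B. H0: μ_1 = μ_2; H1: μ_1 > μ_2 (Welch's two-sample t-test, right-tailed).
t = (x̄_1 − x̄_2)/√(s_1²/n_1 + s_2²/n_2) = (3.319 − 2.416)/√(0.7766²/55 + 1.296²/16) = 2.652
Welch–Satterthwaite df ≈ 18.24
p-value = P(T ≥ 2.652) ≈ 0.008
Since p ≈ 0.008 < α = 0.02, reject H0; the evidence is statistically significant.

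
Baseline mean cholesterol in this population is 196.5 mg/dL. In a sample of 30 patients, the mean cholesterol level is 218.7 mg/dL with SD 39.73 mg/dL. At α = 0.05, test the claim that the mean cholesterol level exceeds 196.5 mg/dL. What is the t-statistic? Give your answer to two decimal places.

3.06

H0: μ = 196.5; H1: μ > 196.5 (one-sample t-test, right-tailed).
t = (x̄ − μ₀)/(s/√n) = (218.7 − 196.5)/(39.73/√30) = 3.06
df = n − 1 = 29
p-value = P(T ≥ 3.06) ≈ 0.002
Since p ≈ 0.002 < α = 0.05, reject H0; the evidence is statistically significant.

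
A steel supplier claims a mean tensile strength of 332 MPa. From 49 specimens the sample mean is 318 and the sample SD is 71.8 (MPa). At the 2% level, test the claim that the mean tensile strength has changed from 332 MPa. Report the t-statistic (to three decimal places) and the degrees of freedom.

t = -1.365, df = 48

H0: μ = 332; H1: μ ≠ 332 (one-sample t-test, two-sided).
t = (x̄ − μ₀)/(s/√n) = (318 − 332)/(71.8/√49) = -1.365
df = n − 1 = 48
Two-sided p-value ≈ 0.1786
Since p ≈ 0.1786 > α = 0.02, fail to reject H0; the evidence is not statistically significant.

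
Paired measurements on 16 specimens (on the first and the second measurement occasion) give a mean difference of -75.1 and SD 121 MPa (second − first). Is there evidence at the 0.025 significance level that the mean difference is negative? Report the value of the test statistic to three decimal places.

H0: μ_d = 0; H1: μ_d < 0 (paired t-test on the differences, left-tailed).
t = d̄/(s_d/√n) = -75.1/(121/√16) = -2.483
df = n − 1 = 15
p-value = P(T ≤ -2.483) ≈ 0.0127
Since p ≈ 0.0127 < α = 0.025, reject H0; the evidence is statistically significant.

-2.483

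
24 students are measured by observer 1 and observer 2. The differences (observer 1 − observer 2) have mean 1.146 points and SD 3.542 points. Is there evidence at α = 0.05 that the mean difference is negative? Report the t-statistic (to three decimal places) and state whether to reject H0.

H0: μ_d = 0; H1: μ_d < 0 (paired t-test on the differences, left-tailed).
t = d̄/(s_d/√n) = 1.146/(3.542/√24) = 1.585
df = n − 1 = 23
p-value = P(T ≤ 1.585) ≈ 0.9367
Since p ≈ 0.9367 > α = 0.05, fail to reject H0; the evidence is not statistically significant.

t = 1.585; fail to reject H0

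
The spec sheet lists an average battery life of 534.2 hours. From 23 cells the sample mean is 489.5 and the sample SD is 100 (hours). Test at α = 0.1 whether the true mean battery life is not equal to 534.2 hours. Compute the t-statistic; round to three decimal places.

-2.144

H0: μ = 534.2; H1: μ ≠ 534.2 (one-sample t-test, two-sided).
t = (x̄ − μ₀)/(s/√n) = (489.5 − 534.2)/(100/√23) = -2.144
df = n − 1 = 22
Two-sided p-value ≈ 0.0434
Since p ≈ 0.0434 < α = 0.1, reject H0; the data support H1.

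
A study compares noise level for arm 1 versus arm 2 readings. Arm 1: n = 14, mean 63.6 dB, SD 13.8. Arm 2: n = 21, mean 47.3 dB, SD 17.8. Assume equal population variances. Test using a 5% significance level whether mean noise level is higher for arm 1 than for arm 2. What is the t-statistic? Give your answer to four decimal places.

2.8909

Let group 1 = arm 1, group 2 = arm 2. H0: μ_1 = μ_2; H1: μ_1 > μ_2 (two-sample pooled-variance t-test, right-tailed).
s_p² = [(14−1)·13.8² + (21−1)·17.8²]/(14+21−2) = 267.046
t = (63.6 − 47.3)/√[267.046·(1/14 + 1/21)] = 2.8909
df = n₁ + n₂ − 2 = 33
p-value = P(T ≥ 2.8909) ≈ 0.0034
Since p ≈ 0.0034 < α = 0.05, reject H0; the evidence is statistically significant.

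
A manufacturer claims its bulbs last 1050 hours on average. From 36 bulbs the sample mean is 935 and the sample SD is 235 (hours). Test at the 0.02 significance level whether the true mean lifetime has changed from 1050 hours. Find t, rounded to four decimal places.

-2.9362

H0: μ = 1050; H1: μ ≠ 1050 (one-sample t-test, two-sided).
t = (x̄ − μ₀)/(s/√n) = (935 − 1050)/(235/√36) = -2.9362
df = n − 1 = 35
Two-sided p-value ≈ 0.0058
Since p ≈ 0.0058 < α = 0.02, reject H0; the evidence is statistically significant.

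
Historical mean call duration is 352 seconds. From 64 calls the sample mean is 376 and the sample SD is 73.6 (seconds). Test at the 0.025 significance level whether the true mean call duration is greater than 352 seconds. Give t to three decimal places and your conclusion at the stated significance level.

t = 2.609; reject H0

H0: μ = 352; H1: μ > 352 (one-sample t-test, right-tailed).
t = (x̄ − μ₀)/(s/√n) = (376 − 352)/(73.6/√64) = 2.609
df = n − 1 = 63
p-value = P(T ≥ 2.609) ≈ 0.0057
Since p ≈ 0.0057 < α = 0.025, reject H0; the data support H1.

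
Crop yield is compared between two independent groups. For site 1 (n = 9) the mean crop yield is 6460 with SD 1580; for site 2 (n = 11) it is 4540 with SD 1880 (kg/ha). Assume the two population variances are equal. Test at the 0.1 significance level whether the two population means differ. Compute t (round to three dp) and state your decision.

t = 2.437; reject H0

Let group 1 = site 1, group 2 = site 2. H0: μ_1 = μ_2; H1: μ_1 ≠ μ_2 (two-sample pooled-variance t-test, two-sided).
s_p² = [(9−1)·1580² + (11−1)·1880²]/(9+11−2) = 3073070
t = (6460 − 4540)/√[3073070·(1/9 + 1/11)] = 2.437
df = n₁ + n₂ − 2 = 18
Two-sided p-value ≈ 0.025
Since p ≈ 0.025 < α = 0.1, reject H0; the data support H1.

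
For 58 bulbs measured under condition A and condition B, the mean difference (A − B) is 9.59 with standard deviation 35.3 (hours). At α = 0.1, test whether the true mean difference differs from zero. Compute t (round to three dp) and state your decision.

H0: μ_d = 0; H1: μ_d ≠ 0 (paired t-test on the differences, two-sided).
t = d̄/(s_d/√n) = 9.59/(35.3/√58) = 2.069
df = n − 1 = 57
Two-sided p-value ≈ 0.0431
Since p ≈ 0.0431 < α = 0.1, reject H0; the data support H1.

t = 2.069; reject H0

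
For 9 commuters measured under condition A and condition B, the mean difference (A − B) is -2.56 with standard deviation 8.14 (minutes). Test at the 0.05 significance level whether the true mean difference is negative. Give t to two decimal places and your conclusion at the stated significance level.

t = -0.94; fail to reject H0

H0: μ_d = 0; H1: μ_d < 0 (paired t-test on the differences, left-tailed).
t = d̄/(s_d/√n) = -2.56/(8.14/√9) = -0.94
df = n − 1 = 8
p-value = P(T ≤ -0.94) ≈ 0.187
Since p ≈ 0.187 > α = 0.05, fail to reject H0; the evidence is not statistically significant.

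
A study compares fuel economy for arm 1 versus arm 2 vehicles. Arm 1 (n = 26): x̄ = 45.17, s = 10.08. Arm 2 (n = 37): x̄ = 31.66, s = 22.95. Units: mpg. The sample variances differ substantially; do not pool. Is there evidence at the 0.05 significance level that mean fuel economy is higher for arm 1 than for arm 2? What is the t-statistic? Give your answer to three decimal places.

3.172

Let group 1 = arm 1, group 2 = arm 2. H0: μ_1 = μ_2; H1: μ_1 > μ_2 (Welch's two-sample t-test, right-tailed).
t = (x̄_1 − x̄_2)/√(s_1²/n_1 + s_2²/n_2) = (45.17 − 31.66)/√(10.08²/26 + 22.95²/37) = 3.172
Welch–Satterthwaite df ≈ 52.75
p-value = P(T ≥ 3.172) ≈ 0.001
Since p ≈ 0.001 < α = 0.05, reject H0; the evidence is statistically significant.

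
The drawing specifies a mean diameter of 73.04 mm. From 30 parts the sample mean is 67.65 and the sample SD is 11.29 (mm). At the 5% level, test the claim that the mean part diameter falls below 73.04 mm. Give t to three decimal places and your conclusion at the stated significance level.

H0: μ = 73.04; H1: μ < 73.04 (one-sample t-test, left-tailed).
t = (x̄ − μ₀)/(s/√n) = (67.65 − 73.04)/(11.29/√30) = -2.615
df = n − 1 = 29
p-value = P(T ≤ -2.615) ≈ 0.007
Since p ≈ 0.007 < α = 0.05, reject H0; the evidence is statistically significant.

t = -2.615; reject H0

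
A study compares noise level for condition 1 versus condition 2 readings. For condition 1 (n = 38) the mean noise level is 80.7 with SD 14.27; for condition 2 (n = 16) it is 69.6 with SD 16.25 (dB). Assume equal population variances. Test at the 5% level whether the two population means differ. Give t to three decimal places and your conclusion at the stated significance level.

t = 2.505; reject H0

Let group 1 = condition 1, group 2 = condition 2. H0: μ_1 = μ_2; H1: μ_1 ≠ μ_2 (two-sample pooled-variance t-test, two-sided).
s_p² = [(38−1)·14.27² + (16−1)·16.25²]/(38+16−2) = 221.065
t = (80.7 − 69.6)/√[221.065·(1/38 + 1/16)] = 2.505
df = n₁ + n₂ − 2 = 52
Two-sided p-value ≈ 0.0154
Since p ≈ 0.0154 < α = 0.05, reject H0; the evidence is statistically significant.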